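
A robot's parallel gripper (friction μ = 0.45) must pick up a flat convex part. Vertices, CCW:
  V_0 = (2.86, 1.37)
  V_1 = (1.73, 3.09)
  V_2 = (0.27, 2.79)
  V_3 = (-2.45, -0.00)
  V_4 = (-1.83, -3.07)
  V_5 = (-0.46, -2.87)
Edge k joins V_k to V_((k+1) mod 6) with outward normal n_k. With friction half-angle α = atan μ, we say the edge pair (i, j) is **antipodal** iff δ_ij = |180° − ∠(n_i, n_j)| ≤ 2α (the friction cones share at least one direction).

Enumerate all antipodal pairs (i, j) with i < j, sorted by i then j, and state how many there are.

α = atan 0.45 = 24.23°;  2α = 48.46°
n_0 = (+0.8358, +0.5491)
n_1 = (-0.2013, +0.9795)
n_2 = (-0.7160, +0.6981)
n_3 = (-0.9802, -0.1980)
n_4 = (+0.1445, -0.9895)
n_5 = (+0.7873, -0.6165)
  (0,1): δ = 111.69°  ·
  (0,2): δ = 77.58°  ·
  (0,3): δ = 21.89°  ✓
  (0,4): δ = 65.00°  ·
  (0,5): δ = 108.63°  ·
  (1,2): δ = 145.88°  ·
  (1,3): δ = 90.19°  ·
  (1,4): δ = 3.31°  ✓
  (1,5): δ = 40.33°  ✓
  (2,3): δ = 124.31°  ·
  (2,4): δ = 37.42°  ✓
  (2,5): δ = 6.21°  ✓
  (3,4): δ = 93.11°  ·
  (3,5): δ = 49.48°  ·
  (4,5): δ = 136.37°  ·
antipodal pairs: 5

count = 5; pairs: (0,3), (1,4), (1,5), (2,4), (2,5)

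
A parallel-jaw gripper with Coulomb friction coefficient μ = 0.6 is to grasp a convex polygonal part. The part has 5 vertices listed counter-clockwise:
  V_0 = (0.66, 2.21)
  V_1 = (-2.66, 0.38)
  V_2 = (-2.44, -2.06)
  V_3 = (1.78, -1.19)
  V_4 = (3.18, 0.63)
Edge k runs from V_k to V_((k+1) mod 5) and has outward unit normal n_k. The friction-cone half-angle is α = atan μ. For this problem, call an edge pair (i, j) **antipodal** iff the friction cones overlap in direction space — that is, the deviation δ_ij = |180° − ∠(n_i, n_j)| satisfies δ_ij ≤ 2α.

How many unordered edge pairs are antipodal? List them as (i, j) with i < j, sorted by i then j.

α = atan 0.6 = 30.96°;  2α = 61.93°
n_0 = (-0.4827, +0.8758)
n_1 = (-0.9960, -0.0898)
n_2 = (+0.2019, -0.9794)
n_3 = (+0.7926, -0.6097)
n_4 = (+0.5312, +0.8472)
  (0,1): δ = 113.71°  ·
  (0,2): δ = 17.21°  ✓
  (0,3): δ = 23.57°  ✓
  (0,4): δ = 119.05°  ·
  (1,2): δ = 83.50°  ·
  (1,3): δ = 42.72°  ✓
  (1,4): δ = 52.76°  ✓
  (2,3): δ = 139.22°  ·
  (2,4): δ = 43.74°  ✓
  (3,4): δ = 84.52°  ·
antipodal pairs: 5

count = 5; pairs: (0,2), (0,3), (1,3), (1,4), (2,4)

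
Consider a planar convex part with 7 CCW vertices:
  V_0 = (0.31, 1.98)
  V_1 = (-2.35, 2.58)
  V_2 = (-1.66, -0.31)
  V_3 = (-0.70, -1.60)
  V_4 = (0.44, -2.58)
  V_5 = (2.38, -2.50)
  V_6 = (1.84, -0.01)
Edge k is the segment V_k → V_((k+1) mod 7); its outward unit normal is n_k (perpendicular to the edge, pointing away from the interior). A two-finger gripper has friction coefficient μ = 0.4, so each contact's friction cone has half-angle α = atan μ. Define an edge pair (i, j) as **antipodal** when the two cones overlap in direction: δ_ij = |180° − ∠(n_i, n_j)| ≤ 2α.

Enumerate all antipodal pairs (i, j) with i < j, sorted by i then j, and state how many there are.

count = 9; pairs: (0,2), (0,3), (0,4), (1,5), (1,6), (2,5), (2,6), (3,5), (3,6)

α = atan 0.4 = 21.80°;  2α = 43.60°
n_0 = (+0.2200, +0.9755)
n_1 = (-0.9727, -0.2322)
n_2 = (-0.8022, -0.5970)
n_3 = (-0.6519, -0.7583)
n_4 = (+0.0412, -0.9992)
n_5 = (+0.9773, +0.2119)
n_6 = (+0.7928, +0.6095)
  (0,1): δ = 63.86°  ·
  (0,2): δ = 40.63°  ✓
  (0,3): δ = 27.97°  ✓
  (0,4): δ = 15.07°  ✓
  (0,5): δ = 114.95°  ·
  (0,6): δ = 140.27°  ·
  (1,2): δ = 156.77°  ·
  (1,3): δ = 144.11°  ·
  (1,4): δ = 101.07°  ·
  (1,5): δ = 1.19°  ✓
  (1,6): δ = 24.13°  ✓
  (2,3): δ = 167.34°  ·
  (2,4): δ = 124.29°  ·
  (2,5): δ = 24.42°  ✓
  (2,6): δ = 0.90°  ✓
  (3,4): δ = 136.95°  ·
  (3,5): δ = 37.08°  ✓
  (3,6): δ = 11.76°  ✓
  (4,5): δ = 80.13°  ·
  (4,6): δ = 54.81°  ·
  (5,6): δ = 154.68°  ·
antipodal pairs: 9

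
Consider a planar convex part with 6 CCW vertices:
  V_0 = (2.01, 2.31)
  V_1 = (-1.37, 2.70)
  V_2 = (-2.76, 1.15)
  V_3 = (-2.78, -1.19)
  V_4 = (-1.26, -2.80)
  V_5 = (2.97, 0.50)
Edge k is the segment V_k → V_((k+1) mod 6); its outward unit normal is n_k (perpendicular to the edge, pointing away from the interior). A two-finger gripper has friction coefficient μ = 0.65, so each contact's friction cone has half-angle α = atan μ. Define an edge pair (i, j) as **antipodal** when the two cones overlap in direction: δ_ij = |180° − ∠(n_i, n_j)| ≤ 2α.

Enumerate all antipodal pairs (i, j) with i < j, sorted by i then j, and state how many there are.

α = atan 0.65 = 33.02°;  2α = 66.05°
n_0 = (+0.1146, +0.9934)
n_1 = (-0.7445, +0.6676)
n_2 = (-1.0000, +0.0085)
n_3 = (-0.7271, -0.6865)
n_4 = (+0.6151, -0.7884)
n_5 = (+0.8834, +0.4686)
  (0,1): δ = 125.30°  ·
  (0,2): δ = 83.91°  ·
  (0,3): δ = 40.07°  ✓
  (0,4): δ = 44.54°  ✓
  (0,5): δ = 124.52°  ·
  (1,2): δ = 138.60°  ·
  (1,3): δ = 94.76°  ·
  (1,4): δ = 10.16°  ✓
  (1,5): δ = 69.83°  ·
  (2,3): δ = 136.16°  ·
  (2,4): δ = 51.55°  ✓
  (2,5): δ = 28.43°  ✓
  (3,4): δ = 95.39°  ·
  (3,5): δ = 15.41°  ✓
  (4,5): δ = 100.02°  ·
antipodal pairs: 6

count = 6; pairs: (0,3), (0,4), (1,4), (2,4), (2,5), (3,5)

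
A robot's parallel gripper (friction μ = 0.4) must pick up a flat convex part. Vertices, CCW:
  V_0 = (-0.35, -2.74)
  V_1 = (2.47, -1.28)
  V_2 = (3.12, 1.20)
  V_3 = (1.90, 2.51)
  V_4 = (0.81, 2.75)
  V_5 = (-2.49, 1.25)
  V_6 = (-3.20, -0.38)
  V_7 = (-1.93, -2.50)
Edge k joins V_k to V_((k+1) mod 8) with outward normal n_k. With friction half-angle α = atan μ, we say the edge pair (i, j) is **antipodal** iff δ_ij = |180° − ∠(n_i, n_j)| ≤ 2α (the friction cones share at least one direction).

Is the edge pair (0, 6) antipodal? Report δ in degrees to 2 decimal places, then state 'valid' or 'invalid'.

δ = 93.55°, invalid

α = atan 0.4 = 21.80°;  2α = 43.60°
edge 0: e_0 = (+2.82, +1.46);  n_0 = (+0.4598, -0.8880)
edge 6: e_6 = (+1.27, -2.12);  n_6 = (-0.8578, -0.5139)
∠(n_0, n_6) = 86.45°
δ = |180° − 86.45°| = 93.55°
93.55° > 2α = 43.60°  →  invalid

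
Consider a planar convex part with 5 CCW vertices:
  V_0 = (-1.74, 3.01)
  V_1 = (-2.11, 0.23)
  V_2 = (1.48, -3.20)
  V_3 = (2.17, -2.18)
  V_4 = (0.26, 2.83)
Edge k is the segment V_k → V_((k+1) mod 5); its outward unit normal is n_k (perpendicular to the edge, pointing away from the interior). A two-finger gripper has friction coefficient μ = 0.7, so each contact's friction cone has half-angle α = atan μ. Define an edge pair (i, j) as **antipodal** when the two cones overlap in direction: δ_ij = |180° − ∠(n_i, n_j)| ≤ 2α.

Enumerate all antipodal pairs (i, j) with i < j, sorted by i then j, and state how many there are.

α = atan 0.7 = 34.99°;  2α = 69.98°
n_0 = (-0.9913, +0.1319)
n_1 = (-0.6908, -0.7230)
n_2 = (+0.8283, -0.5603)
n_3 = (+0.9344, +0.3562)
n_4 = (+0.0896, +0.9960)
  (0,1): δ = 126.11°  ·
  (0,2): δ = 26.50°  ✓
  (0,3): δ = 28.45°  ✓
  (0,4): δ = 92.44°  ·
  (1,2): δ = 80.38°  ·
  (1,3): δ = 25.44°  ✓
  (1,4): δ = 38.55°  ✓
  (2,3): δ = 125.05°  ·
  (2,4): δ = 61.07°  ✓
  (3,4): δ = 116.01°  ·
antipodal pairs: 5

count = 5; pairs: (0,2), (0,3), (1,3), (1,4), (2,4)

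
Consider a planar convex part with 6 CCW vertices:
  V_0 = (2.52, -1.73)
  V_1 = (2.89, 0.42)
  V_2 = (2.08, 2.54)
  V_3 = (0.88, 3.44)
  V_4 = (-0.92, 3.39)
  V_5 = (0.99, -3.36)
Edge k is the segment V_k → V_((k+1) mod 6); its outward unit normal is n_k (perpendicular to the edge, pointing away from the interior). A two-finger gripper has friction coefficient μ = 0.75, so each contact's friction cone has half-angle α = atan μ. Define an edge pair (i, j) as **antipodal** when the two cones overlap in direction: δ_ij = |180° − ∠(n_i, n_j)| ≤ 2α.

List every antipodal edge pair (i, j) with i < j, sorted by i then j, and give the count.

α = atan 0.75 = 36.87°;  2α = 73.74°
n_0 = (+0.9855, -0.1696)
n_1 = (+0.9341, +0.3569)
n_2 = (+0.6000, +0.8000)
n_3 = (-0.0278, +0.9996)
n_4 = (-0.9622, -0.2723)
n_5 = (+0.7291, -0.6844)
  (0,1): δ = 149.32°  ·
  (0,2): δ = 117.11°  ·
  (0,3): δ = 78.64°  ·
  (0,4): δ = 25.56°  ✓
  (0,5): δ = 146.58°  ·
  (1,2): δ = 147.78°  ·
  (1,3): δ = 109.32°  ·
  (1,4): δ = 5.11°  ✓
  (1,5): δ = 115.90°  ·
  (2,3): δ = 141.54°  ·
  (2,4): δ = 37.33°  ✓
  (2,5): δ = 83.68°  ·
  (3,4): δ = 75.79°  ·
  (3,5): δ = 45.22°  ✓
  (4,5): δ = 58.99°  ✓
antipodal pairs: 5

count = 5; pairs: (0,4), (1,4), (2,4), (3,5), (4,5)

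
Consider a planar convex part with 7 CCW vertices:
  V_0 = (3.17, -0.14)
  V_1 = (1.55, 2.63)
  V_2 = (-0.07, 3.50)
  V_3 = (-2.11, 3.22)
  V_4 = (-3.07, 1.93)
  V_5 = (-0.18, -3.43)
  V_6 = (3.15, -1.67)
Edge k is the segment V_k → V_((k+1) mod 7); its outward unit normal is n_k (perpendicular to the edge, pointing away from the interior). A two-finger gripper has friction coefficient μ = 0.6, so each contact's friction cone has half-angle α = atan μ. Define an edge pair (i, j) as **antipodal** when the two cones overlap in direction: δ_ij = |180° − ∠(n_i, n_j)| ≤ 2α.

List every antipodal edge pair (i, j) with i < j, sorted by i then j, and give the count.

count = 7; pairs: (0,4), (1,4), (1,5), (2,5), (3,5), (3,6), (4,6)

α = atan 0.6 = 30.96°;  2α = 61.93°
n_0 = (+0.8632, +0.5048)
n_1 = (+0.4731, +0.8810)
n_2 = (-0.1360, +0.9907)
n_3 = (-0.8022, +0.5970)
n_4 = (-0.8802, -0.4746)
n_5 = (+0.4673, -0.8841)
n_6 = (+0.9999, -0.0131)
  (0,1): δ = 148.56°  ·
  (0,2): δ = 112.51°  ·
  (0,3): δ = 66.98°  ·
  (0,4): δ = 1.99°  ✓
  (0,5): δ = 87.54°  ·
  (0,6): δ = 148.93°  ·
  (1,2): δ = 143.95°  ·
  (1,3): δ = 98.42°  ·
  (1,4): δ = 33.43°  ✓
  (1,5): δ = 56.10°  ✓
  (1,6): δ = 117.49°  ·
  (2,3): δ = 134.47°  ·
  (2,4): δ = 69.48°  ·
  (2,5): δ = 20.04°  ✓
  (2,6): δ = 81.44°  ·
  (3,4): δ = 115.01°  ·
  (3,5): δ = 25.49°  ✓
  (3,6): δ = 35.91°  ✓
  (4,5): δ = 90.47°  ·
  (4,6): δ = 29.08°  ✓
  (5,6): δ = 118.61°  ·
antipodal pairs: 7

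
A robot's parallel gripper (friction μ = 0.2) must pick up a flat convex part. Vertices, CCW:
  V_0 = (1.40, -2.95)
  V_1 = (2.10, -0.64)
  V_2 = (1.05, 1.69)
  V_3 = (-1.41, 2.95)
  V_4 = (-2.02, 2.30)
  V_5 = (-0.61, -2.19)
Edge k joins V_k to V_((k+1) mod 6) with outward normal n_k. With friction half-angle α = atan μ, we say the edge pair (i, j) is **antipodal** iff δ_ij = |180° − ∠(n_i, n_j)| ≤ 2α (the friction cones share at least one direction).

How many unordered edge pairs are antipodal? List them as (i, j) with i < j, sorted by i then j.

α = atan 0.2 = 11.31°;  2α = 22.62°
n_0 = (+0.9570, -0.2900)
n_1 = (+0.9117, +0.4109)
n_2 = (+0.4559, +0.8900)
n_3 = (-0.7292, +0.6843)
n_4 = (-0.9541, -0.2996)
n_5 = (-0.3537, -0.9354)
  (0,1): δ = 138.88°  ·
  (0,2): δ = 100.26°  ·
  (0,3): δ = 26.32°  ·
  (0,4): δ = 34.29°  ·
  (0,5): δ = 86.15°  ·
  (1,2): δ = 141.38°  ·
  (1,3): δ = 67.44°  ·
  (1,4): δ = 6.82°  ✓
  (1,5): δ = 45.03°  ·
  (2,3): δ = 106.06°  ·
  (2,4): δ = 45.44°  ·
  (2,5): δ = 6.41°  ✓
  (3,4): δ = 119.38°  ·
  (3,5): δ = 67.53°  ·
  (4,5): δ = 128.15°  ·
antipodal pairs: 2

count = 2; pairs: (1,4), (2,5)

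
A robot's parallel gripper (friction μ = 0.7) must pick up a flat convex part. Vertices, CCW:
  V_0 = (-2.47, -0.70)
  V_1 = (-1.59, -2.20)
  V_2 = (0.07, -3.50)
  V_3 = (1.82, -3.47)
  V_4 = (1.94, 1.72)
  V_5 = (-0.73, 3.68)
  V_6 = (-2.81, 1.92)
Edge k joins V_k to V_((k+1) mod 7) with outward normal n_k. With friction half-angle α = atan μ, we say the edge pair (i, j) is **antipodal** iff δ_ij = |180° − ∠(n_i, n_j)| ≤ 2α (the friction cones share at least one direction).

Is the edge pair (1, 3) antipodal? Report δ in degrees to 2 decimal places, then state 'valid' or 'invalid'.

α = atan 0.7 = 34.99°;  2α = 69.98°
edge 1: e_1 = (+1.66, -1.30);  n_1 = (-0.6166, -0.7873)
edge 3: e_3 = (+0.12, +5.19);  n_3 = (+0.9997, -0.0231)
∠(n_1, n_3) = 126.74°
δ = |180° − 126.74°| = 53.26°
53.26° ≤ 2α = 69.98°  →  valid

δ = 53.26°, valid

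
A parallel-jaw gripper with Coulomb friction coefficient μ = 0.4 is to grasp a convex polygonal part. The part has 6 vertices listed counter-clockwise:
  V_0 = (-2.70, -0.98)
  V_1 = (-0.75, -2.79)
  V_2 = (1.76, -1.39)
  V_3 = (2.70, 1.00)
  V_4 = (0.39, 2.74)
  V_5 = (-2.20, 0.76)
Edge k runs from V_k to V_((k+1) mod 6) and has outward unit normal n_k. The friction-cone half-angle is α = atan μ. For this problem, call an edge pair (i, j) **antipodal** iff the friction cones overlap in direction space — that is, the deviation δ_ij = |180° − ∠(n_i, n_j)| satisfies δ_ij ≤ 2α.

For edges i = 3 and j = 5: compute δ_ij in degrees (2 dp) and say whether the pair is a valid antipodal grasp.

α = atan 0.4 = 21.80°;  2α = 43.60°
edge 3: e_3 = (-2.31, +1.74);  n_3 = (+0.6017, +0.7988)
edge 5: e_5 = (-0.50, -1.74);  n_5 = (-0.9611, +0.2762)
∠(n_3, n_5) = 110.96°
δ = |180° − 110.96°| = 69.04°
69.04° > 2α = 43.60°  →  invalid

δ = 69.04°, invalid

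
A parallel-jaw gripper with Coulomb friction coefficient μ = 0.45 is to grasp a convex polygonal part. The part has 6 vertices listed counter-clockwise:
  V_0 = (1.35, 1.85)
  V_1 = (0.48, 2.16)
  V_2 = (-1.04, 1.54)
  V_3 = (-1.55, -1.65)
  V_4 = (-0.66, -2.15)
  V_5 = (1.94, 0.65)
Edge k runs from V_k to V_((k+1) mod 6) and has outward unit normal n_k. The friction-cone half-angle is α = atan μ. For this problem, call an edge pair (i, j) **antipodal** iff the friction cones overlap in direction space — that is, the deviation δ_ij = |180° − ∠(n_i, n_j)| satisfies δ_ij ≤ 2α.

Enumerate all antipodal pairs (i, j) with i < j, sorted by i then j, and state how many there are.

α = atan 0.45 = 24.23°;  2α = 48.46°
n_0 = (+0.3357, +0.9420)
n_1 = (-0.3777, +0.9259)
n_2 = (-0.9875, +0.1579)
n_3 = (-0.4898, -0.8718)
n_4 = (+0.7328, -0.6805)
n_5 = (+0.8974, +0.4412)
  (0,1): δ = 138.20°  ·
  (0,2): δ = 79.47°  ·
  (0,3): δ = 9.72°  ✓
  (0,4): δ = 66.73°  ·
  (0,5): δ = 135.79°  ·
  (1,2): δ = 121.27°  ·
  (1,3): δ = 51.52°  ·
  (1,4): δ = 24.93°  ✓
  (1,5): δ = 93.99°  ·
  (2,3): δ = 110.24°  ·
  (2,4): δ = 33.80°  ✓
  (2,5): δ = 35.27°  ✓
  (3,4): δ = 103.55°  ·
  (3,5): δ = 34.49°  ✓
  (4,5): δ = 110.94°  ·
antipodal pairs: 5

count = 5; pairs: (0,3), (1,4), (2,4), (2,5), (3,5)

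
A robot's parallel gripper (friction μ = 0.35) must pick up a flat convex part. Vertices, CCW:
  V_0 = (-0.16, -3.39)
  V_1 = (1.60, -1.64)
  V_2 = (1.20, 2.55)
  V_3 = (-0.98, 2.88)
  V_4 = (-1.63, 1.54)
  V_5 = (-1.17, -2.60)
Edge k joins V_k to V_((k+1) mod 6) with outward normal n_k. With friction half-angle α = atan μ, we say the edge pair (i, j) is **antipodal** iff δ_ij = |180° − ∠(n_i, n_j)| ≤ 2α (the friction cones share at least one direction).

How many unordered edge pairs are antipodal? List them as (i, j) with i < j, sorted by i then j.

count = 4; pairs: (0,3), (1,3), (1,4), (2,5)

α = atan 0.35 = 19.29°;  2α = 38.58°
n_0 = (+0.7051, -0.7091)
n_1 = (+0.9955, +0.0950)
n_2 = (+0.1497, +0.9887)
n_3 = (-0.8997, +0.4364)
n_4 = (-0.9939, -0.1104)
n_5 = (-0.6161, -0.7877)
  (0,1): δ = 129.38°  ·
  (0,2): δ = 53.44°  ·
  (0,3): δ = 19.29°  ✓
  (0,4): δ = 51.50°  ·
  (0,5): δ = 97.13°  ·
  (1,2): δ = 104.06°  ·
  (1,3): δ = 31.33°  ✓
  (1,4): δ = 0.89°  ✓
  (1,5): δ = 46.52°  ·
  (2,3): δ = 107.27°  ·
  (2,4): δ = 75.05°  ·
  (2,5): δ = 29.42°  ✓
  (3,4): δ = 147.78°  ·
  (3,5): δ = 102.15°  ·
  (4,5): δ = 134.37°  ·
antipodal pairs: 4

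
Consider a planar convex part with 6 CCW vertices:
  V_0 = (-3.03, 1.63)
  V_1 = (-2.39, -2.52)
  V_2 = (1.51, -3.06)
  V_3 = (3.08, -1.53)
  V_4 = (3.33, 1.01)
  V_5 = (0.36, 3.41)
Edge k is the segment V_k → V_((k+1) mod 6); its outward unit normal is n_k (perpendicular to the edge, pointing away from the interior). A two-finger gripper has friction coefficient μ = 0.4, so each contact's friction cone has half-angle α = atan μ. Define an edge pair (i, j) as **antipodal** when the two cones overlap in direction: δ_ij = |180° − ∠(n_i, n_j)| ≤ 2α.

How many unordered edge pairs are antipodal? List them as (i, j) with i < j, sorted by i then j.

count = 5; pairs: (0,3), (0,4), (1,4), (1,5), (2,5)

α = atan 0.4 = 21.80°;  2α = 43.60°
n_0 = (-0.9883, -0.1524)
n_1 = (-0.1372, -0.9905)
n_2 = (+0.6979, -0.7162)
n_3 = (+0.9952, -0.0980)
n_4 = (+0.6285, +0.7778)
n_5 = (-0.4649, +0.8854)
  (0,1): δ = 106.65°  ·
  (0,2): δ = 54.51°  ·
  (0,3): δ = 14.39°  ✓
  (0,4): δ = 42.29°  ✓
  (0,5): δ = 108.94°  ·
  (1,2): δ = 127.86°  ·
  (1,3): δ = 87.74°  ·
  (1,4): δ = 31.06°  ✓
  (1,5): δ = 35.59°  ✓
  (2,3): δ = 139.88°  ·
  (2,4): δ = 83.20°  ·
  (2,5): δ = 16.56°  ✓
  (3,4): δ = 123.32°  ·
  (3,5): δ = 56.68°  ·
  (4,5): δ = 113.36°  ·
antipodal pairs: 5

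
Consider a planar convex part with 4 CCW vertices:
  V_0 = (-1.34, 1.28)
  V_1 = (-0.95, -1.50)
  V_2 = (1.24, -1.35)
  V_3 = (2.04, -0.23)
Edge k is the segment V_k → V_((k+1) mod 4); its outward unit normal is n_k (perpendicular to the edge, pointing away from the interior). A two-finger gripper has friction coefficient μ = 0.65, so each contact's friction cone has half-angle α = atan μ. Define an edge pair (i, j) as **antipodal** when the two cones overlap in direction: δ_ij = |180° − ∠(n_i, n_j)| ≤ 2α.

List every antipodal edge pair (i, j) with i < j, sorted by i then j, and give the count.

α = atan 0.65 = 33.02°;  2α = 66.05°
n_0 = (-0.9903, -0.1389)
n_1 = (+0.0683, -0.9977)
n_2 = (+0.8137, -0.5812)
n_3 = (+0.4079, +0.9130)
  (0,1): δ = 94.07°  ·
  (0,2): δ = 43.52°  ✓
  (0,3): δ = 57.94°  ✓
  (1,2): δ = 129.46°  ·
  (1,3): δ = 27.99°  ✓
  (2,3): δ = 78.53°  ·
antipodal pairs: 3

count = 3; pairs: (0,2), (0,3), (1,3)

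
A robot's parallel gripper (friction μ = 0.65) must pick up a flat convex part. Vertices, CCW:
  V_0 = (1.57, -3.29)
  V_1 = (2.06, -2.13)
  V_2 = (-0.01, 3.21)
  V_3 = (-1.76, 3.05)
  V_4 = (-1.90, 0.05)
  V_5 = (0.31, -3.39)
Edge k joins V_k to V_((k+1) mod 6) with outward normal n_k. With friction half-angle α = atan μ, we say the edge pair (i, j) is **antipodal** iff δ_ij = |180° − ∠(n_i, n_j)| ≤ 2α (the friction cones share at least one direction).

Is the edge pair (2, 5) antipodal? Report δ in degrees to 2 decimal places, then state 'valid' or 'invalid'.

δ = 0.69°, valid

α = atan 0.65 = 33.02°;  2α = 66.05°
edge 2: e_2 = (-1.75, -0.16);  n_2 = (-0.0910, +0.9958)
edge 5: e_5 = (+1.26, +0.10);  n_5 = (+0.0791, -0.9969)
∠(n_2, n_5) = 179.31°
δ = |180° − 179.31°| = 0.69°
0.69° ≤ 2α = 66.05°  →  valid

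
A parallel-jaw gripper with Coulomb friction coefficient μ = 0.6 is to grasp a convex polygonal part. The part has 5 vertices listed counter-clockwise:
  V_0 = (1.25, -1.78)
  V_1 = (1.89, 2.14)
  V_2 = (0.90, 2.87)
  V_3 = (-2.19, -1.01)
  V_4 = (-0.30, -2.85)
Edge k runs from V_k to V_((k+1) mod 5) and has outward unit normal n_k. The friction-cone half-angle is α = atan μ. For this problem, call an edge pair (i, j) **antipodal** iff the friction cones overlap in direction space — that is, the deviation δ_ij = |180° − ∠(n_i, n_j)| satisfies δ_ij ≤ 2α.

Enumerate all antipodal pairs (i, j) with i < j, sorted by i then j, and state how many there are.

count = 4; pairs: (0,2), (0,3), (1,3), (2,4)

α = atan 0.6 = 30.96°;  2α = 61.93°
n_0 = (+0.9869, -0.1611)
n_1 = (+0.5935, +0.8049)
n_2 = (-0.7822, +0.6230)
n_3 = (-0.6976, -0.7165)
n_4 = (+0.5681, -0.8230)
  (0,1): δ = 117.13°  ·
  (0,2): δ = 29.26°  ✓
  (0,3): δ = 55.04°  ✓
  (0,4): δ = 133.89°  ·
  (1,2): δ = 92.13°  ·
  (1,3): δ = 7.83°  ✓
  (1,4): δ = 71.02°  ·
  (2,3): δ = 95.70°  ·
  (2,4): δ = 16.85°  ✓
  (3,4): δ = 101.15°  ·
antipodal pairs: 4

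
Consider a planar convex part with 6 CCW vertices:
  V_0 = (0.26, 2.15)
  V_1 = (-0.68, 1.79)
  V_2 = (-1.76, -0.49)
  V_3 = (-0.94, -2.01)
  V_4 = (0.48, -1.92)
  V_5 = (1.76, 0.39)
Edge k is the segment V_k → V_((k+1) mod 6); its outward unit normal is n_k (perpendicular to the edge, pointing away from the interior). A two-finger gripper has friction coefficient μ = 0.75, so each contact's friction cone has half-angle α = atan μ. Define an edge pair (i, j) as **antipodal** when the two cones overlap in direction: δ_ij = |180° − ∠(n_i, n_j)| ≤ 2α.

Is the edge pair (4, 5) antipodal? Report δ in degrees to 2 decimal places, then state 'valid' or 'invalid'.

α = atan 0.75 = 36.87°;  2α = 73.74°
edge 4: e_4 = (+1.28, +2.31);  n_4 = (+0.8747, -0.4847)
edge 5: e_5 = (-1.50, +1.76);  n_5 = (+0.7611, +0.6487)
∠(n_4, n_5) = 69.43°
δ = |180° − 69.43°| = 110.57°
110.57° > 2α = 73.74°  →  invalid

δ = 110.57°, invalid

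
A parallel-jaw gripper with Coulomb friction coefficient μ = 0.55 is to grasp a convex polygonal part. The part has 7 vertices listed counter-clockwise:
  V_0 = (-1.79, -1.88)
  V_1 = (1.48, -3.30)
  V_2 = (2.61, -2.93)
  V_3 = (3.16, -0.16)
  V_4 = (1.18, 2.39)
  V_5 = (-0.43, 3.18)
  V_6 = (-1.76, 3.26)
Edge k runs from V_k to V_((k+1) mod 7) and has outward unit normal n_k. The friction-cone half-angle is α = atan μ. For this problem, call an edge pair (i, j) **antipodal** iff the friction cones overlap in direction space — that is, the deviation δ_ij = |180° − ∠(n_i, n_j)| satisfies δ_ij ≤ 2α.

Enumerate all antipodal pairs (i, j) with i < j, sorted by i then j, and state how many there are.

α = atan 0.55 = 28.81°;  2α = 57.62°
n_0 = (-0.3983, -0.9172)
n_1 = (+0.3112, -0.9504)
n_2 = (+0.9809, -0.1948)
n_3 = (+0.7899, +0.6133)
n_4 = (+0.4405, +0.8977)
n_5 = (+0.0600, +0.9982)
n_6 = (-1.0000, +0.0058)
  (0,1): δ = 138.40°  ·
  (0,2): δ = 77.76°  ·
  (0,3): δ = 28.70°  ✓
  (0,4): δ = 2.66°  ✓
  (0,5): δ = 20.03°  ✓
  (0,6): δ = 113.14°  ·
  (1,2): δ = 119.36°  ·
  (1,3): δ = 70.30°  ·
  (1,4): δ = 44.27°  ✓
  (1,5): δ = 21.57°  ✓
  (1,6): δ = 71.54°  ·
  (2,3): δ = 130.94°  ·
  (2,4): δ = 104.91°  ·
  (2,5): δ = 82.21°  ·
  (2,6): δ = 10.90°  ✓
  (3,4): δ = 153.96°  ·
  (3,5): δ = 131.27°  ·
  (3,6): δ = 38.16°  ✓
  (4,5): δ = 157.31°  ·
  (4,6): δ = 64.20°  ·
  (5,6): δ = 86.89°  ·
antipodal pairs: 7

count = 7; pairs: (0,3), (0,4), (0,5), (1,4), (1,5), (2,6), (3,6)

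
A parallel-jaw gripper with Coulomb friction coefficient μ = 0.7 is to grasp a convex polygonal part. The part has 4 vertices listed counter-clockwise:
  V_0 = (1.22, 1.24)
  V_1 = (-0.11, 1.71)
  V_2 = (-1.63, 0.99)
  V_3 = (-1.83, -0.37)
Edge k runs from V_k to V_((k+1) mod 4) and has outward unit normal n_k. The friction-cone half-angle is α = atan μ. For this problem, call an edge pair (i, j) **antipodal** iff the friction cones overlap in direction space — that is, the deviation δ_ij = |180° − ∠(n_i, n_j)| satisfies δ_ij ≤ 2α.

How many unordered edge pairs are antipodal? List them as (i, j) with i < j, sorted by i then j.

count = 3; pairs: (0,3), (1,3), (2,3)

α = atan 0.7 = 34.99°;  2α = 69.98°
n_0 = (+0.3332, +0.9429)
n_1 = (-0.4281, +0.9037)
n_2 = (-0.9894, +0.1455)
n_3 = (+0.4668, -0.8844)
  (0,1): δ = 135.19°  ·
  (0,2): δ = 78.90°  ·
  (0,3): δ = 47.29°  ✓
  (1,2): δ = 123.71°  ·
  (1,3): δ = 2.48°  ✓
  (2,3): δ = 53.81°  ✓
antipodal pairs: 3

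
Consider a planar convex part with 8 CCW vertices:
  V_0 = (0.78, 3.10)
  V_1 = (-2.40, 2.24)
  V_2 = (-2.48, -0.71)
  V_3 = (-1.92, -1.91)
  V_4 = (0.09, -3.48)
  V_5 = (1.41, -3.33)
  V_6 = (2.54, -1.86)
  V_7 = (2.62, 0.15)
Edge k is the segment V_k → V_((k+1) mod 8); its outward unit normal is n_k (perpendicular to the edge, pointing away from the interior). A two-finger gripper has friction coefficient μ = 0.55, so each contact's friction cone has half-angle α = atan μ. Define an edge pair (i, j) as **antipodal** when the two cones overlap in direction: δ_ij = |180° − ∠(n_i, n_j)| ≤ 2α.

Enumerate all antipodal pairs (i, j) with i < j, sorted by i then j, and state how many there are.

count = 10; pairs: (0,3), (0,4), (0,5), (1,5), (1,6), (1,7), (2,6), (2,7), (3,6), (3,7)

α = atan 0.55 = 28.81°;  2α = 57.62°
n_0 = (-0.2611, +0.9653)
n_1 = (-0.9996, +0.0271)
n_2 = (-0.9062, -0.4229)
n_3 = (-0.6156, -0.7881)
n_4 = (+0.1129, -0.9936)
n_5 = (+0.7928, -0.6095)
n_6 = (+0.9992, -0.0398)
n_7 = (+0.8485, +0.5292)
  (0,1): δ = 106.69°  ·
  (0,2): δ = 80.12°  ·
  (0,3): δ = 53.13°  ✓
  (0,4): δ = 8.65°  ✓
  (0,5): δ = 37.32°  ✓
  (0,6): δ = 72.59°  ·
  (0,7): δ = 106.82°  ·
  (1,2): δ = 153.43°  ·
  (1,3): δ = 126.44°  ·
  (1,4): δ = 81.96°  ·
  (1,5): δ = 36.00°  ✓
  (1,6): δ = 0.73°  ✓
  (1,7): δ = 33.51°  ✓
  (2,3): δ = 153.01°  ·
  (2,4): δ = 108.53°  ·
  (2,5): δ = 62.57°  ·
  (2,6): δ = 27.30°  ✓
  (2,7): δ = 6.94°  ✓
  (3,4): δ = 135.52°  ·
  (3,5): δ = 89.56°  ·
  (3,6): δ = 54.29°  ✓
  (3,7): δ = 20.05°  ✓
  (4,5): δ = 134.03°  ·
  (4,6): δ = 98.76°  ·
  (4,7): δ = 64.53°  ·
  (5,6): δ = 144.73°  ·
  (5,7): δ = 110.50°  ·
  (6,7): δ = 145.77°  ·
antipodal pairs: 10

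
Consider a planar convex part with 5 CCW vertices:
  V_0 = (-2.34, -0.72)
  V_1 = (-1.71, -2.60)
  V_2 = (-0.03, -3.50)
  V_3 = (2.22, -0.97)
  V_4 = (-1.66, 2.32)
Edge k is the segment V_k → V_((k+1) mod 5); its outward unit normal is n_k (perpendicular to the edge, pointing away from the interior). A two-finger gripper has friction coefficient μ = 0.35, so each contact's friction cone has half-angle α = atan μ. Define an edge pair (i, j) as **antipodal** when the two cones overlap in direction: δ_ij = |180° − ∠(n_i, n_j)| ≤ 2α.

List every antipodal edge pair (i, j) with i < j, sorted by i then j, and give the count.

count = 3; pairs: (0,3), (1,3), (2,4)

α = atan 0.35 = 19.29°;  2α = 38.58°
n_0 = (-0.9482, -0.3177)
n_1 = (-0.4722, -0.8815)
n_2 = (+0.7472, -0.6645)
n_3 = (+0.6467, +0.7627)
n_4 = (-0.9759, +0.2183)
  (0,1): δ = 136.70°  ·
  (0,2): δ = 60.17°  ·
  (0,3): δ = 31.18°  ✓
  (0,4): δ = 148.87°  ·
  (1,2): δ = 103.47°  ·
  (1,3): δ = 12.12°  ✓
  (1,4): δ = 105.57°  ·
  (2,3): δ = 88.65°  ·
  (2,4): δ = 29.04°  ✓
  (3,4): δ = 62.31°  ·
antipodal pairs: 3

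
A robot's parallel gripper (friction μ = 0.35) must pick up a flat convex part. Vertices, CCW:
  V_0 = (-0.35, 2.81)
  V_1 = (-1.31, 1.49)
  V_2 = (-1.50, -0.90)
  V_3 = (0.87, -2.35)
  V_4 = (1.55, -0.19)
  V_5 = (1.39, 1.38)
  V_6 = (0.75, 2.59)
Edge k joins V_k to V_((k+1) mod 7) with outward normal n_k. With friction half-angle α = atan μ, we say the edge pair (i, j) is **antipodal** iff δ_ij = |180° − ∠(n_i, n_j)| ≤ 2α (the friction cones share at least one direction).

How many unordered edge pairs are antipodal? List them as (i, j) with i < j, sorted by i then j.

α = atan 0.35 = 19.29°;  2α = 38.58°
n_0 = (-0.8087, +0.5882)
n_1 = (-0.9969, +0.0792)
n_2 = (-0.5219, -0.8530)
n_3 = (+0.9538, -0.3003)
n_4 = (+0.9948, +0.1014)
n_5 = (+0.8840, +0.4676)
n_6 = (+0.1961, +0.9806)
  (0,1): δ = 148.52°  ·
  (0,2): δ = 85.43°  ·
  (0,3): δ = 18.55°  ✓
  (0,4): δ = 41.85°  ·
  (0,5): δ = 63.90°  ·
  (0,6): δ = 114.72°  ·
  (1,2): δ = 116.91°  ·
  (1,3): δ = 12.93°  ✓
  (1,4): δ = 10.36°  ✓
  (1,5): δ = 32.42°  ✓
  (1,6): δ = 83.24°  ·
  (2,3): δ = 76.02°  ·
  (2,4): δ = 52.72°  ·
  (2,5): δ = 30.67°  ✓
  (2,6): δ = 20.15°  ✓
  (3,4): δ = 156.71°  ·
  (3,5): δ = 134.65°  ·
  (3,6): δ = 83.84°  ·
  (4,5): δ = 157.94°  ·
  (4,6): δ = 107.13°  ·
  (5,6): δ = 129.19°  ·
antipodal pairs: 6

count = 6; pairs: (0,3), (1,3), (1,4), (1,5), (2,5), (2,6)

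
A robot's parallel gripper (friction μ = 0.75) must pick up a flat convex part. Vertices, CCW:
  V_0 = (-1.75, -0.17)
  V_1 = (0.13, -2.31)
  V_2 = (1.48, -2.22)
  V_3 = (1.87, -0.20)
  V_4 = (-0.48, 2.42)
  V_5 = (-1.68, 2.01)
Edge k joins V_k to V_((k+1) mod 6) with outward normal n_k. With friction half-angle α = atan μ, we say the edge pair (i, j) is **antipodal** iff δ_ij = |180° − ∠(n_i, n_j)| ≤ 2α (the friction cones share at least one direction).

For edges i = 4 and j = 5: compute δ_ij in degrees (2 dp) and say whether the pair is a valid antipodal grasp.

α = atan 0.75 = 36.87°;  2α = 73.74°
edge 4: e_4 = (-1.20, -0.41);  n_4 = (-0.3233, +0.9463)
edge 5: e_5 = (-0.07, -2.18);  n_5 = (-0.9995, +0.0321)
∠(n_4, n_5) = 69.30°
δ = |180° − 69.30°| = 110.70°
110.70° > 2α = 73.74°  →  invalid

δ = 110.70°, invalid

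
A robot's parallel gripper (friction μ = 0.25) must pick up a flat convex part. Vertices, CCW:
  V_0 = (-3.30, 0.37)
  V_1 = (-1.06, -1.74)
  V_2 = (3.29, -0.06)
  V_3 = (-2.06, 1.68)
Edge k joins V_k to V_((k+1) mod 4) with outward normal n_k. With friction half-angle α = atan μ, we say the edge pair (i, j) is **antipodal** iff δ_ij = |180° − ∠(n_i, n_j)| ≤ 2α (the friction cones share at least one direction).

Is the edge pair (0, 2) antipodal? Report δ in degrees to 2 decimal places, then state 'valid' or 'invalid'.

α = atan 0.25 = 14.04°;  2α = 28.07°
edge 0: e_0 = (+2.24, -2.11);  n_0 = (-0.6857, -0.7279)
edge 2: e_2 = (-5.35, +1.74);  n_2 = (+0.3093, +0.9510)
∠(n_0, n_2) = 154.73°
δ = |180° − 154.73°| = 25.27°
25.27° ≤ 2α = 28.07°  →  valid

δ = 25.27°, valid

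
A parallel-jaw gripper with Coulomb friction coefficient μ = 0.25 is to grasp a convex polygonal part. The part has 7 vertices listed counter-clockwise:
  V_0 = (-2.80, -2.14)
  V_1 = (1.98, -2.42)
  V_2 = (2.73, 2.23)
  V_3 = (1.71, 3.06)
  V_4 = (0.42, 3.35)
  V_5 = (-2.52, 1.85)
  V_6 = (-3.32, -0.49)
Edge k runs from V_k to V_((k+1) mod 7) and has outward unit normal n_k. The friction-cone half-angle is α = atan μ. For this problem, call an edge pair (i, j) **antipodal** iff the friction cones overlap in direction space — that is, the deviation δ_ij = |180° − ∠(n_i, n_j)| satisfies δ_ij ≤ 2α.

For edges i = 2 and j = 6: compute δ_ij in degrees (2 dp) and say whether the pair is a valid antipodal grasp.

δ = 33.37°, invalid

α = atan 0.25 = 14.04°;  2α = 28.07°
edge 2: e_2 = (-1.02, +0.83);  n_2 = (+0.6312, +0.7756)
edge 6: e_6 = (+0.52, -1.65);  n_6 = (-0.9538, -0.3006)
∠(n_2, n_6) = 146.63°
δ = |180° − 146.63°| = 33.37°
33.37° > 2α = 28.07°  →  invalid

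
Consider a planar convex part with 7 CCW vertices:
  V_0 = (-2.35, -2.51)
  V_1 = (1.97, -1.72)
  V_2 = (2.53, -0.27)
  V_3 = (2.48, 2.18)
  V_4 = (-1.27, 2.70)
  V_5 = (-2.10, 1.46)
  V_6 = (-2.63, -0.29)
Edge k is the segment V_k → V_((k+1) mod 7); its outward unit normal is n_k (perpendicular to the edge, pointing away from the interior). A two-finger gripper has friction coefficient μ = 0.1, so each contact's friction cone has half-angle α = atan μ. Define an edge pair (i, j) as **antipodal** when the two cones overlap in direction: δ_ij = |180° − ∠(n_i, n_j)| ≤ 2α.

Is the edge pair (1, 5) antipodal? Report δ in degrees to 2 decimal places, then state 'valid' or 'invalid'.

α = atan 0.1 = 5.71°;  2α = 11.42°
edge 1: e_1 = (+0.56, +1.45);  n_1 = (+0.9328, -0.3603)
edge 5: e_5 = (-0.53, -1.75);  n_5 = (-0.9571, +0.2899)
∠(n_1, n_5) = 175.73°
δ = |180° − 175.73°| = 4.27°
4.27° ≤ 2α = 11.42°  →  valid

δ = 4.27°, valid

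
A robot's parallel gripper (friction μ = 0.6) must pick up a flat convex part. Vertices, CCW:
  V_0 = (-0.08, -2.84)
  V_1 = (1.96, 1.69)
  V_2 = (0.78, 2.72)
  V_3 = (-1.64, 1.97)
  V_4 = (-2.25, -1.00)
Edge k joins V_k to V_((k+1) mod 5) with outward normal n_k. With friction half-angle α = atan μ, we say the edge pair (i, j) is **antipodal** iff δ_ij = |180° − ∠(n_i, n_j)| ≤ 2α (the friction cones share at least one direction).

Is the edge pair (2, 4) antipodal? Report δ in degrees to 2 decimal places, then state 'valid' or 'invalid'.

δ = 57.51°, valid

α = atan 0.6 = 30.96°;  2α = 61.93°
edge 2: e_2 = (-2.42, -0.75);  n_2 = (-0.2960, +0.9552)
edge 4: e_4 = (+2.17, -1.84);  n_4 = (-0.6467, -0.7627)
∠(n_2, n_4) = 122.49°
δ = |180° − 122.49°| = 57.51°
57.51° ≤ 2α = 61.93°  →  valid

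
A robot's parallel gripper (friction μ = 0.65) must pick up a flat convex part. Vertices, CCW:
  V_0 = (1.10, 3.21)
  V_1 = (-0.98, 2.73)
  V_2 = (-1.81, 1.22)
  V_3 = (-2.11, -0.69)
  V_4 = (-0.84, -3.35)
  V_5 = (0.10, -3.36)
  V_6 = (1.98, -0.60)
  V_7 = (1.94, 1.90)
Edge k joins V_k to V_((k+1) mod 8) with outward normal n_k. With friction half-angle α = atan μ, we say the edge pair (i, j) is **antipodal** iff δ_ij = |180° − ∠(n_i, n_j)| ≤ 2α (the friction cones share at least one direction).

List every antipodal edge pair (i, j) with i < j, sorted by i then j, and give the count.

count = 13; pairs: (0,4), (0,5), (1,4), (1,5), (1,6), (1,7), (2,5), (2,6), (2,7), (3,5), (3,6), (3,7), (4,7)

α = atan 0.65 = 33.02°;  2α = 66.05°
n_0 = (-0.2249, +0.9744)
n_1 = (-0.8763, +0.4817)
n_2 = (-0.9879, +0.1552)
n_3 = (-0.9024, -0.4309)
n_4 = (-0.0106, -0.9999)
n_5 = (+0.8265, -0.5630)
n_6 = (+0.9999, +0.0160)
n_7 = (+0.8418, +0.5398)
  (0,1): δ = 131.79°  ·
  (0,2): δ = 111.92°  ·
  (0,3): δ = 77.47°  ·
  (0,4): δ = 13.60°  ✓
  (0,5): δ = 42.74°  ✓
  (0,6): δ = 77.92°  ·
  (0,7): δ = 109.67°  ·
  (1,2): δ = 160.13°  ·
  (1,3): δ = 125.68°  ·
  (1,4): δ = 61.81°  ✓
  (1,5): δ = 5.46°  ✓
  (1,6): δ = 29.71°  ✓
  (1,7): δ = 61.47°  ✓
  (2,3): δ = 145.55°  ·
  (2,4): δ = 81.68°  ·
  (2,5): δ = 25.33°  ✓
  (2,6): δ = 9.84°  ✓
  (2,7): δ = 41.60°  ✓
  (3,4): δ = 116.13°  ·
  (3,5): δ = 59.78°  ✓
  (3,6): δ = 24.61°  ✓
  (3,7): δ = 7.15°  ✓
  (4,5): δ = 123.65°  ·
  (4,6): δ = 88.47°  ·
  (4,7): δ = 56.72°  ✓
  (5,6): δ = 144.82°  ·
  (5,7): δ = 113.07°  ·
  (6,7): δ = 148.25°  ·
antipodal pairs: 13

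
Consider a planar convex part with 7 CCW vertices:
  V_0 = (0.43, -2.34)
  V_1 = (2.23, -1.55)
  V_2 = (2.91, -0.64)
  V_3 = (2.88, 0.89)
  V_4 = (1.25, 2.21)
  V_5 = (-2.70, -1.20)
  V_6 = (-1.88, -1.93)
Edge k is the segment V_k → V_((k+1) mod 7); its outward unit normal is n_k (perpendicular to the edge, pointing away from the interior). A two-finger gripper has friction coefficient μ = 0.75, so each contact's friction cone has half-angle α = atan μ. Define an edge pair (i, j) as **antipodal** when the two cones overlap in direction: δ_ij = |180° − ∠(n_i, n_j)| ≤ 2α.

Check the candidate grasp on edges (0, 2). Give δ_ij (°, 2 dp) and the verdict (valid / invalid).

δ = 112.57°, invalid

α = atan 0.75 = 36.87°;  2α = 73.74°
edge 0: e_0 = (+1.80, +0.79);  n_0 = (+0.4019, -0.9157)
edge 2: e_2 = (-0.03, +1.53);  n_2 = (+0.9998, +0.0196)
∠(n_0, n_2) = 67.43°
δ = |180° − 67.43°| = 112.57°
112.57° > 2α = 73.74°  →  invalid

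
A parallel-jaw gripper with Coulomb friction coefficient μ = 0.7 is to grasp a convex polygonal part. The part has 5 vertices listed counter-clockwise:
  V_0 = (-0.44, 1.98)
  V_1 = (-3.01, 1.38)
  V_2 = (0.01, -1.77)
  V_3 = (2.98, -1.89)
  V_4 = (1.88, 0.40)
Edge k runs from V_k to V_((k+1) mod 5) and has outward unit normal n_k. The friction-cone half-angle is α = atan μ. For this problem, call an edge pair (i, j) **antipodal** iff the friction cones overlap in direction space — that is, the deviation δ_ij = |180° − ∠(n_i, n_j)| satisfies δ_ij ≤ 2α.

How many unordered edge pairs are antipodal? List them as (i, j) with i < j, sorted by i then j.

count = 6; pairs: (0,1), (0,2), (1,3), (1,4), (2,3), (2,4)

α = atan 0.7 = 34.99°;  2α = 69.98°
n_0 = (-0.2273, +0.9738)
n_1 = (-0.7218, -0.6921)
n_2 = (-0.0404, -0.9992)
n_3 = (+0.9014, +0.4330)
n_4 = (+0.5629, +0.8265)
  (0,1): δ = 59.35°  ✓
  (0,2): δ = 15.45°  ✓
  (0,3): δ = 102.52°  ·
  (0,4): δ = 132.60°  ·
  (1,2): δ = 136.11°  ·
  (1,3): δ = 18.14°  ✓
  (1,4): δ = 11.95°  ✓
  (2,3): δ = 62.03°  ✓
  (2,4): δ = 31.94°  ✓
  (3,4): δ = 149.91°  ·
antipodal pairs: 6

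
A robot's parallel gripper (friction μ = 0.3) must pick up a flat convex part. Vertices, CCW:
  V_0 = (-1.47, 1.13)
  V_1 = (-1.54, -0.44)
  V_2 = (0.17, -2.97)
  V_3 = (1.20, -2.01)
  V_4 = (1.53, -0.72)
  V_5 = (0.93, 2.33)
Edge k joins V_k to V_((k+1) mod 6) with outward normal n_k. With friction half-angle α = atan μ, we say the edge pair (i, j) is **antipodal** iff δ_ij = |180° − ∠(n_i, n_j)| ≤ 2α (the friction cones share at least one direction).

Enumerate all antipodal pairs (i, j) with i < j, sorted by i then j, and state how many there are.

count = 4; pairs: (0,3), (0,4), (1,4), (2,5)

α = atan 0.3 = 16.70°;  2α = 33.40°
n_0 = (-0.9990, +0.0445)
n_1 = (-0.8285, -0.5600)
n_2 = (+0.6818, -0.7315)
n_3 = (+0.9688, -0.2478)
n_4 = (+0.9812, +0.1930)
n_5 = (-0.4472, +0.8944)
  (0,1): δ = 143.39°  ·
  (0,2): δ = 44.46°  ·
  (0,3): δ = 11.80°  ✓
  (0,4): δ = 13.68°  ✓
  (0,5): δ = 119.12°  ·
  (1,2): δ = 81.07°  ·
  (1,3): δ = 48.40°  ·
  (1,4): δ = 22.93°  ✓
  (1,5): δ = 82.51°  ·
  (2,3): δ = 147.33°  ·
  (2,4): δ = 121.86°  ·
  (2,5): δ = 16.42°  ✓
  (3,4): δ = 154.52°  ·
  (3,5): δ = 49.09°  ·
  (4,5): δ = 74.56°  ·
antipodal pairs: 4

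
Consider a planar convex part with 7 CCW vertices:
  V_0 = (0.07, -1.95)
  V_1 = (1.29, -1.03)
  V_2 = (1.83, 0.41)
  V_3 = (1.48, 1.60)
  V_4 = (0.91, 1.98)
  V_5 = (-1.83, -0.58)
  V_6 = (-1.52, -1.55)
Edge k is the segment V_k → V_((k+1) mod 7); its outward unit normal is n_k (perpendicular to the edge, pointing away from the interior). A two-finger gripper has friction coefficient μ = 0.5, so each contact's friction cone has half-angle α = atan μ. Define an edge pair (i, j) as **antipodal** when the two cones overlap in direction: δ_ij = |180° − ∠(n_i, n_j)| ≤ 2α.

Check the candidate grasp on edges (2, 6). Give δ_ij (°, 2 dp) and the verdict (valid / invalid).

α = atan 0.5 = 26.57°;  2α = 53.13°
edge 2: e_2 = (-0.35, +1.19);  n_2 = (+0.9594, +0.2822)
edge 6: e_6 = (+1.59, -0.40);  n_6 = (-0.2440, -0.9698)
∠(n_2, n_6) = 120.51°
δ = |180° − 120.51°| = 59.49°
59.49° > 2α = 53.13°  →  invalid

δ = 59.49°, invalid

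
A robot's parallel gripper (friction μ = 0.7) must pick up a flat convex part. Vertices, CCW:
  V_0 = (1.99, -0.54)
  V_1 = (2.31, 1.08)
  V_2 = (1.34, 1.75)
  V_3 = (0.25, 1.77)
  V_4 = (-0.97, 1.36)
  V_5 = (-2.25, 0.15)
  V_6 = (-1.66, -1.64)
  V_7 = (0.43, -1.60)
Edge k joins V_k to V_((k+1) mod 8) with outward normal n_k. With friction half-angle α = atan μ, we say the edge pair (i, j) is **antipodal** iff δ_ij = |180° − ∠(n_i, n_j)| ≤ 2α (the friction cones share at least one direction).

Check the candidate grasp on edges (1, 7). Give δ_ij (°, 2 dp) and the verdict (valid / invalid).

α = atan 0.7 = 34.99°;  2α = 69.98°
edge 1: e_1 = (-0.97, +0.67);  n_1 = (+0.5683, +0.8228)
edge 7: e_7 = (+1.56, +1.06);  n_7 = (+0.5620, -0.8271)
∠(n_1, n_7) = 111.17°
δ = |180° − 111.17°| = 68.83°
68.83° ≤ 2α = 69.98°  →  valid

δ = 68.83°, valid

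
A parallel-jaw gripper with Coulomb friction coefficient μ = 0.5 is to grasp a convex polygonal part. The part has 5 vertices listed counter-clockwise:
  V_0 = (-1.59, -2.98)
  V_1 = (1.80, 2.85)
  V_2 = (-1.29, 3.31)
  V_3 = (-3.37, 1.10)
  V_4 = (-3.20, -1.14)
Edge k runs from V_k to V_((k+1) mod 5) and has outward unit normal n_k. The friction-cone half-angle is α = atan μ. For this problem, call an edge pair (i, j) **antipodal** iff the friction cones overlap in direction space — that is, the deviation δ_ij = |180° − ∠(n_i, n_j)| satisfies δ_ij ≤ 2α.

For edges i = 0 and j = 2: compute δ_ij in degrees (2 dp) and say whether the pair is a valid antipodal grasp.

α = atan 0.5 = 26.57°;  2α = 53.13°
edge 0: e_0 = (+3.39, +5.83);  n_0 = (+0.8645, -0.5027)
edge 2: e_2 = (-2.08, -2.21);  n_2 = (-0.7282, +0.6854)
∠(n_0, n_2) = 166.91°
δ = |180° − 166.91°| = 13.09°
13.09° ≤ 2α = 53.13°  →  valid

δ = 13.09°, valid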